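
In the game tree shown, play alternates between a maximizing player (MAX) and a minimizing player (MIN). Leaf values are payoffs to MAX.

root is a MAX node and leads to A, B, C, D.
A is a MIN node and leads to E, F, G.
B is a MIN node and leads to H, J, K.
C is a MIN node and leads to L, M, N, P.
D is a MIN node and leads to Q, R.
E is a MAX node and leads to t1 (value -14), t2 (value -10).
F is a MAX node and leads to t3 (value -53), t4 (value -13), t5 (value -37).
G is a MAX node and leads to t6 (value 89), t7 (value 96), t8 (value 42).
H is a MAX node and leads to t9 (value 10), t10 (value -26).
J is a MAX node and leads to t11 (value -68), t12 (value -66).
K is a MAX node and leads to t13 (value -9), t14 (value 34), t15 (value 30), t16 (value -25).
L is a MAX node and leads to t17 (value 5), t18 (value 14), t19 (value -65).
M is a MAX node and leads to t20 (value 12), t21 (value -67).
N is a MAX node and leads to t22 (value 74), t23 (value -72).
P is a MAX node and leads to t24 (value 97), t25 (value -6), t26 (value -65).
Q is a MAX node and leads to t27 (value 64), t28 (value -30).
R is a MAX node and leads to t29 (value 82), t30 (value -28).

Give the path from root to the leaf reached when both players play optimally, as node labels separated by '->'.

E (MAX): max(-14, -10) = -10
F (MAX): max(-53, -13, -37) = -13
G (MAX): max(89, 96, 42) = 96
A (MIN): min(-10, -13, 96) = -13
H (MAX): max(10, -26) = 10
J (MAX): max(-68, -66) = -66
K (MAX): max(-9, 34, 30, -25) = 34
B (MIN): min(10, -66, 34) = -66
L (MAX): max(5, 14, -65) = 14
M (MAX): max(12, -67) = 12
N (MAX): max(74, -72) = 74
P (MAX): max(97, -6, -65) = 97
C (MIN): min(14, 12, 74, 97) = 12
Q (MAX): max(64, -30) = 64
R (MAX): max(82, -28) = 82
D (MIN): min(64, 82) = 64
root (MAX): max(-13, -66, 12, 64) = 64
At root, MAX picks D (highest: 64).
At D, MIN picks Q (lowest: 64).
At Q, MAX picks t27 (highest: 64).
Terminal value 64.

root -> D -> Q -> t27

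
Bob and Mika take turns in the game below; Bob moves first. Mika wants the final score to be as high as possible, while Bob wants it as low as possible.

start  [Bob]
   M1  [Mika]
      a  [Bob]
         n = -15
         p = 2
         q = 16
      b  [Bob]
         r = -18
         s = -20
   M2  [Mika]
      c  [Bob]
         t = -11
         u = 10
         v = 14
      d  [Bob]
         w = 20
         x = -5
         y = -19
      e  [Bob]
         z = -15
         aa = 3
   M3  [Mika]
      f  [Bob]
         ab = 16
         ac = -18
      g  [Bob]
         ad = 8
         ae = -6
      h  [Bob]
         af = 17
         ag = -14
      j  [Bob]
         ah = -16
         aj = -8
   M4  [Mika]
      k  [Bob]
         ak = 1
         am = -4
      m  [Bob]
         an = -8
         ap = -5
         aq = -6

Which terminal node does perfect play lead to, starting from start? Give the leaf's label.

a (Bob): min(-15, 2, 16) = -15
b (Bob): min(-18, -20) = -20
M1 (Mika): max(-15, -20) = -15
c (Bob): min(-11, 10, 14) = -11
d (Bob): min(20, -5, -19) = -19
e (Bob): min(-15, 3) = -15
M2 (Mika): max(-11, -19, -15) = -11
f (Bob): min(16, -18) = -18
g (Bob): min(8, -6) = -6
h (Bob): min(17, -14) = -14
j (Bob): min(-16, -8) = -16
M3 (Mika): max(-18, -6, -14, -16) = -6
k (Bob): min(1, -4) = -4
m (Bob): min(-8, -5, -6) = -8
M4 (Mika): max(-4, -8) = -4
start (Bob): min(-15, -11, -6, -4) = -15
At start, Bob picks M1 (lowest: -15).
At M1, Mika picks a (highest: -15).
At a, Bob picks n (lowest: -15).
Terminal value -15.

n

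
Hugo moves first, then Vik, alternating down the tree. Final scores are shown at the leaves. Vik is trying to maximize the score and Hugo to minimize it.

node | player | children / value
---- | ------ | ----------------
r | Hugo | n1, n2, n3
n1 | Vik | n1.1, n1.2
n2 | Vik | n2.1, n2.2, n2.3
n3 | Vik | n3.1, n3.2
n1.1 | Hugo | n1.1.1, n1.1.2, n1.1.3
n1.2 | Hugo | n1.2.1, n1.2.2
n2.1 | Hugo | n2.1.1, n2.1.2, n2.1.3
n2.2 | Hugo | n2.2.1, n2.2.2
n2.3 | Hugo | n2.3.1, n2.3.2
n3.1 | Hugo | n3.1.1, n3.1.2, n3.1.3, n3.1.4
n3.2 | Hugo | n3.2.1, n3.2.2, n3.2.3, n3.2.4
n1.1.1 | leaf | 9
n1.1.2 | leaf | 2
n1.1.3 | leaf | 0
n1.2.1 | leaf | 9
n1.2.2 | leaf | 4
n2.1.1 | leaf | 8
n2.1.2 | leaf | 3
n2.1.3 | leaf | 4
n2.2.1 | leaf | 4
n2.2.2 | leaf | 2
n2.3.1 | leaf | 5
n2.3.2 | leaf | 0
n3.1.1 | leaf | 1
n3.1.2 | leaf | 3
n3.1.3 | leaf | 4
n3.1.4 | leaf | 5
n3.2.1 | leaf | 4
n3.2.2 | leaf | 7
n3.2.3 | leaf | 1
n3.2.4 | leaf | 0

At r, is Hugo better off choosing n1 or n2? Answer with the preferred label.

n2

n1.1 (Hugo): min(9, 2, 0) = 0
n1.2 (Hugo): min(9, 4) = 4
n1 (Vik): max(0, 4) = 4
n2.1 (Hugo): min(8, 3, 4) = 3
n2.2 (Hugo): min(4, 2) = 2
n2.3 (Hugo): min(5, 0) = 0
n2 (Vik): max(3, 2, 0) = 3
Hugo prefers the lower value; n1=4, n2=3. n2 is better since 3 < 4.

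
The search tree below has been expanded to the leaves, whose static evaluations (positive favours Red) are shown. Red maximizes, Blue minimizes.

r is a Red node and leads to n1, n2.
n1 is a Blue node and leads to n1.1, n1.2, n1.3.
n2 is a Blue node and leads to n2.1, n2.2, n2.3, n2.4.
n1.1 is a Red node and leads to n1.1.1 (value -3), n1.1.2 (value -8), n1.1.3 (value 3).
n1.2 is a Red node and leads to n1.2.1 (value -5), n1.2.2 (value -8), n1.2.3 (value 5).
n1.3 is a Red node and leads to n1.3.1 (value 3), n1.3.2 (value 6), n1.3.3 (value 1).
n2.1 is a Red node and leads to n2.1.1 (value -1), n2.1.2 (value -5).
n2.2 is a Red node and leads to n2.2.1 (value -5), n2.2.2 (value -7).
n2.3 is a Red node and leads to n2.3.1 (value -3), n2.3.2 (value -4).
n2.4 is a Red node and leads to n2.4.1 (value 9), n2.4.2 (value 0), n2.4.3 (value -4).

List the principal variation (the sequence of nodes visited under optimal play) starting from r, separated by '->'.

n1.1 (Red): max(-3, -8, 3) = 3
n1.2 (Red): max(-5, -8, 5) = 5
n1.3 (Red): max(3, 6, 1) = 6
n1 (Blue): min(3, 5, 6) = 3
n2.1 (Red): max(-1, -5) = -1
n2.2 (Red): max(-5, -7) = -5
n2.3 (Red): max(-3, -4) = -3
n2.4 (Red): max(9, 0, -4) = 9
n2 (Blue): min(-1, -5, -3, 9) = -5
r (Red): max(3, -5) = 3
At r, Red picks n1 (highest: 3).
At n1, Blue picks n1.1 (lowest: 3).
At n1.1, Red picks n1.1.3 (highest: 3).
Terminal value 3.

r -> n1 -> n1.1 -> n1.1.3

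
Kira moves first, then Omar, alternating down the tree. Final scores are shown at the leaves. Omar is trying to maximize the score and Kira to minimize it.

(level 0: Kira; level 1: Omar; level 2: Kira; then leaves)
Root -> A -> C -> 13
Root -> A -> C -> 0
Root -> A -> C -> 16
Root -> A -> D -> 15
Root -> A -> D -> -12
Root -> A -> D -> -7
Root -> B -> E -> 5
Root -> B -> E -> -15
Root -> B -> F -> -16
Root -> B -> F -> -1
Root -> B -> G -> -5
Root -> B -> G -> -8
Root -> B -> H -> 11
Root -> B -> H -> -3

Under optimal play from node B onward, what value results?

-3

E (Kira): min(5, -15) = -15
F (Kira): min(-16, -1) = -16
G (Kira): min(-5, -8) = -8
H (Kira): min(11, -3) = -3
B (Omar): max(-15, -16, -8, -3) = -3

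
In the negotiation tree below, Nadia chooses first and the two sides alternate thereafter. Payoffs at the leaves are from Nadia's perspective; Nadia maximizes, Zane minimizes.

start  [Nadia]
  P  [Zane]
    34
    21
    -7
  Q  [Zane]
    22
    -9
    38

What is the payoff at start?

P (Zane): min(34, 21, -7) = -7
Q (Zane): min(22, -9, 38) = -9
start (Nadia): max(-7, -9) = -7

-7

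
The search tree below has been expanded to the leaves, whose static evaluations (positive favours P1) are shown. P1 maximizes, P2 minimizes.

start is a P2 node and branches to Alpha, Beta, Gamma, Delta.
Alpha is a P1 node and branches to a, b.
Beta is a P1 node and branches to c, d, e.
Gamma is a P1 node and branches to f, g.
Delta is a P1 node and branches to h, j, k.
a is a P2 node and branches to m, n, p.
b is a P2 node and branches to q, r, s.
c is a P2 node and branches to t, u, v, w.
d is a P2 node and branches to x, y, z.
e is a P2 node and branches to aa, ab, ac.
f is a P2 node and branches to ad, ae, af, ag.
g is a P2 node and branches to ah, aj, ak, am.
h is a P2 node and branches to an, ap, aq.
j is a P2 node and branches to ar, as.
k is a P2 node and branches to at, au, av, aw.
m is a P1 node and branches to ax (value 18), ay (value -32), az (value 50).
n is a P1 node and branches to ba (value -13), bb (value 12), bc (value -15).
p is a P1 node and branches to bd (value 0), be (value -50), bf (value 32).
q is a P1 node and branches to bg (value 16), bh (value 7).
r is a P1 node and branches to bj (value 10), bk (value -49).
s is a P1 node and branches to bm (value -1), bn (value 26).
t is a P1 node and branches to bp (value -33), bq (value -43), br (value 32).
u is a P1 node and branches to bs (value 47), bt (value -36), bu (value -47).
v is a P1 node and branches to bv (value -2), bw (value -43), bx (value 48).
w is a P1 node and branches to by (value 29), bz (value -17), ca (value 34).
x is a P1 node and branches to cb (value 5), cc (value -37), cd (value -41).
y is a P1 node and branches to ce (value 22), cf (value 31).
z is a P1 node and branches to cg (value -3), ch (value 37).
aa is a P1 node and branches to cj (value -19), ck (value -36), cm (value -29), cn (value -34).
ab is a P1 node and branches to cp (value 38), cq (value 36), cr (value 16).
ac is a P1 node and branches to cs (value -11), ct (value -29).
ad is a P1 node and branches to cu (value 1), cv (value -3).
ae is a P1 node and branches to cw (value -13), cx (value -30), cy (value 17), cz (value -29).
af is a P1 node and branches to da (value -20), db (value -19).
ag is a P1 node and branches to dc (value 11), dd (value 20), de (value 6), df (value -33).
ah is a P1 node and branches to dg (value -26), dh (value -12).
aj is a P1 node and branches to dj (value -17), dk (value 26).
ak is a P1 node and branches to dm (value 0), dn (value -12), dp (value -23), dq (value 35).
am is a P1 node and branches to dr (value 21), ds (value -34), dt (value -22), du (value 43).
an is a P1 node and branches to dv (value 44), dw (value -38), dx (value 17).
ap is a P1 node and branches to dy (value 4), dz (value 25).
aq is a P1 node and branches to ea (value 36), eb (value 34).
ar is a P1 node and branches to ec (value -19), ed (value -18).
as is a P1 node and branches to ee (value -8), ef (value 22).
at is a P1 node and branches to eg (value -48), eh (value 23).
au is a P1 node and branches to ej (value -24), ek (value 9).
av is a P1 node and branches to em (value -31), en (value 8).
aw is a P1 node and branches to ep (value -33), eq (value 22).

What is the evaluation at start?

-12

m (P1): max(18, -32, 50) = 50
n (P1): max(-13, 12, -15) = 12
p (P1): max(0, -50, 32) = 32
a (P2): min(50, 12, 32) = 12
q (P1): max(16, 7) = 16
r (P1): max(10, -49) = 10
s (P1): max(-1, 26) = 26
b (P2): min(16, 10, 26) = 10
Alpha (P1): max(12, 10) = 12
t (P1): max(-33, -43, 32) = 32
u (P1): max(47, -36, -47) = 47
v (P1): max(-2, -43, 48) = 48
w (P1): max(29, -17, 34) = 34
c (P2): min(32, 47, 48, 34) = 32
x (P1): max(5, -37, -41) = 5
y (P1): max(22, 31) = 31
z (P1): max(-3, 37) = 37
d (P2): min(5, 31, 37) = 5
aa (P1): max(-19, -36, -29, -34) = -19
ab (P1): max(38, 36, 16) = 38
ac (P1): max(-11, -29) = -11
e (P2): min(-19, 38, -11) = -19
Beta (P1): max(32, 5, -19) = 32
ad (P1): max(1, -3) = 1
ae (P1): max(-13, -30, 17, -29) = 17
af (P1): max(-20, -19) = -19
ag (P1): max(11, 20, 6, -33) = 20
f (P2): min(1, 17, -19, 20) = -19
ah (P1): max(-26, -12) = -12
aj (P1): max(-17, 26) = 26
ak (P1): max(0, -12, -23, 35) = 35
am (P1): max(21, -34, -22, 43) = 43
g (P2): min(-12, 26, 35, 43) = -12
Gamma (P1): max(-19, -12) = -12
an (P1): max(44, -38, 17) = 44
ap (P1): max(4, 25) = 25
aq (P1): max(36, 34) = 36
h (P2): min(44, 25, 36) = 25
ar (P1): max(-19, -18) = -18
as (P1): max(-8, 22) = 22
j (P2): min(-18, 22) = -18
at (P1): max(-48, 23) = 23
au (P1): max(-24, 9) = 9
av (P1): max(-31, 8) = 8
aw (P1): max(-33, 22) = 22
k (P2): min(23, 9, 8, 22) = 8
Delta (P1): max(25, -18, 8) = 25
start (P2): min(12, 32, -12, 25) = -12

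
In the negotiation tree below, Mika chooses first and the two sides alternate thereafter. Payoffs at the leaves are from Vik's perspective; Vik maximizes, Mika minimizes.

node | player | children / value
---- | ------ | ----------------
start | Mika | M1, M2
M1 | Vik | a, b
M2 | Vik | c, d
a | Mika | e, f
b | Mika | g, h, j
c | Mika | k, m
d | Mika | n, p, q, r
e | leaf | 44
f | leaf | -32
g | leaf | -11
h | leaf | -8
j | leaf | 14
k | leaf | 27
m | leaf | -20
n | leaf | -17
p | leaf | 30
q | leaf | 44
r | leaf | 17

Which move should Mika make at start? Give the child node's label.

M2

a (Mika): min(44, -32) = -32
b (Mika): min(-11, -8, 14) = -11
M1 (Vik): max(-32, -11) = -11
c (Mika): min(27, -20) = -20
d (Mika): min(-17, 30, 44, 17) = -17
M2 (Vik): max(-20, -17) = -17
start (Mika): min(-11, -17) = -17
Mika at start wants the lowest of {M1=-11, M2=-17}, so chooses M2.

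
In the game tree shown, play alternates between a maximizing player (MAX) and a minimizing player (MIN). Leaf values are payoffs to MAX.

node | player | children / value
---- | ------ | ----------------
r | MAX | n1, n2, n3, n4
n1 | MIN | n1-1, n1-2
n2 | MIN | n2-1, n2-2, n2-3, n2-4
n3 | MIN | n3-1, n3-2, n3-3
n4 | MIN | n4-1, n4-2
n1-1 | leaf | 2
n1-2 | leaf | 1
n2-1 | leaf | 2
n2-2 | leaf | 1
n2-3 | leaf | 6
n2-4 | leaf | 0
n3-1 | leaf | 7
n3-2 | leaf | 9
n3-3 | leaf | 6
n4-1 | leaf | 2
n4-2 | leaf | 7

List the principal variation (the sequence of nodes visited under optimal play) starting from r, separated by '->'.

n1 (MIN): min(2, 1) = 1
n2 (MIN): min(2, 1, 6, 0) = 0
n3 (MIN): min(7, 9, 6) = 6
n4 (MIN): min(2, 7) = 2
r (MAX): max(1, 0, 6, 2) = 6
At r, MAX picks n3 (highest: 6).
At n3, MIN picks n3-3 (lowest: 6).
Terminal value 6.

r -> n3 -> n3-3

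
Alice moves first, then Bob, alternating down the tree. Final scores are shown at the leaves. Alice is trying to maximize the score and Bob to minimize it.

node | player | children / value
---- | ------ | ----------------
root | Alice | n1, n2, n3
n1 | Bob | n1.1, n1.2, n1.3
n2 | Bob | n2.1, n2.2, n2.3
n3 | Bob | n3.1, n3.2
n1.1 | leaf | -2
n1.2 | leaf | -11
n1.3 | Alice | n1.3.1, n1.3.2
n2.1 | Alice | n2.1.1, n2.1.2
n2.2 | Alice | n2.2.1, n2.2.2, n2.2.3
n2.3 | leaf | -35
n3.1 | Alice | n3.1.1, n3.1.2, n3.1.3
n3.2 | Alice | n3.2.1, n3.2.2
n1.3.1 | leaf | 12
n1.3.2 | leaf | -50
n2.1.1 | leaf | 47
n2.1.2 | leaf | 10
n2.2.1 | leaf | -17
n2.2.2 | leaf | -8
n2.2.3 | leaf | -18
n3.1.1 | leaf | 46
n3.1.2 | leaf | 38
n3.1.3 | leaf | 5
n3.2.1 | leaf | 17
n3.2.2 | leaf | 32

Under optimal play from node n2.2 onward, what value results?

-8

n2.2 (Alice): max(-17, -8, -18) = -8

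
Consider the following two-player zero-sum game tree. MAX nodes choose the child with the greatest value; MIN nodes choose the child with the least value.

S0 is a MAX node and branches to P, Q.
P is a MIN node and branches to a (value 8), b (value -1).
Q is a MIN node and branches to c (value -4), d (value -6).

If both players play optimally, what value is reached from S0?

-1

P (MIN): min(8, -1) = -1
Q (MIN): min(-4, -6) = -6
S0 (MAX): max(-1, -6) = -1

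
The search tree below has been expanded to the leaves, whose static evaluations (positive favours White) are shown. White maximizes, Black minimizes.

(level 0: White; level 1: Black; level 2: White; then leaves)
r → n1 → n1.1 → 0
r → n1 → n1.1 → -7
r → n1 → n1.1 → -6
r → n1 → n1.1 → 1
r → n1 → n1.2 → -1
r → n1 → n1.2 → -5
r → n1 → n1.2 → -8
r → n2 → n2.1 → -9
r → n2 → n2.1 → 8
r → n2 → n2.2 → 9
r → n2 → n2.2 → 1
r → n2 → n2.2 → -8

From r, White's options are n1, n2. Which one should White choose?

n2

n1.1 (White): max(0, -7, -6, 1) = 1
n1.2 (White): max(-1, -5, -8) = -1
n1 (Black): min(1, -1) = -1
n2.1 (White): max(-9, 8) = 8
n2.2 (White): max(9, 1, -8) = 9
n2 (Black): min(8, 9) = 8
r (White): max(-1, 8) = 8
White at r wants the highest of {n1=-1, n2=8}, so chooses n2.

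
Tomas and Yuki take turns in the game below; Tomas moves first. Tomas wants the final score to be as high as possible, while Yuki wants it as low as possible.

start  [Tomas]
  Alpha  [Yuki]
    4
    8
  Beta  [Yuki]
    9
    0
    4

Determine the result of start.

4

Alpha (Yuki): min(4, 8) = 4
Beta (Yuki): min(9, 0, 4) = 0
start (Tomas): max(4, 0) = 4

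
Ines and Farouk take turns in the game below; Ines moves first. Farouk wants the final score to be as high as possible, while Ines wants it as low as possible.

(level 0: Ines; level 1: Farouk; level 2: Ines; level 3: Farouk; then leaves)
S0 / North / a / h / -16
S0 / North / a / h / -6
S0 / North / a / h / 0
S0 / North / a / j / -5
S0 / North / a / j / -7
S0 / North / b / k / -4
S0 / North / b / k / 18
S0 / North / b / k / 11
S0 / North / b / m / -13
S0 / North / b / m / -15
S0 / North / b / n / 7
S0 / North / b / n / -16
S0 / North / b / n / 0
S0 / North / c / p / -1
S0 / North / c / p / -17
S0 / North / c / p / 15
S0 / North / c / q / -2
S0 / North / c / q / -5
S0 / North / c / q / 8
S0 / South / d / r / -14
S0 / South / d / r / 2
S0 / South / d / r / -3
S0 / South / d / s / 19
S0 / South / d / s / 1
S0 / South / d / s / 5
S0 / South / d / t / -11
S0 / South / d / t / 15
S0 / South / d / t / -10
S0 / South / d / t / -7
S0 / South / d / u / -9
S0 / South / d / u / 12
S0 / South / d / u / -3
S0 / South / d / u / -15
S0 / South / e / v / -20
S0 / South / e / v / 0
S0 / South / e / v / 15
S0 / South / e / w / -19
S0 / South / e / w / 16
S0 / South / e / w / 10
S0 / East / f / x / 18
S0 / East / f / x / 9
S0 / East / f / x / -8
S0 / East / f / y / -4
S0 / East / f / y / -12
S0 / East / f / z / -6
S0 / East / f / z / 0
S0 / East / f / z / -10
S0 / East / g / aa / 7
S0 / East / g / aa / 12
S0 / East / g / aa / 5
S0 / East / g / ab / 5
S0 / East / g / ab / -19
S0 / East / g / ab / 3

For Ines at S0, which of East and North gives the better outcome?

x (Farouk): max(18, 9, -8) = 18
y (Farouk): max(-4, -12) = -4
z (Farouk): max(-6, 0, -10) = 0
f (Ines): min(18, -4, 0) = -4
aa (Farouk): max(7, 12, 5) = 12
ab (Farouk): max(5, -19, 3) = 5
g (Ines): min(12, 5) = 5
East (Farouk): max(-4, 5) = 5
h (Farouk): max(-16, -6, 0) = 0
j (Farouk): max(-5, -7) = -5
a (Ines): min(0, -5) = -5
k (Farouk): max(-4, 18, 11) = 18
m (Farouk): max(-13, -15) = -13
n (Farouk): max(7, -16, 0) = 7
b (Ines): min(18, -13, 7) = -13
p (Farouk): max(-1, -17, 15) = 15
q (Farouk): max(-2, -5, 8) = 8
c (Ines): min(15, 8) = 8
North (Farouk): max(-5, -13, 8) = 8
Ines prefers the lower value; East=5, North=8. East is better since 5 < 8.

East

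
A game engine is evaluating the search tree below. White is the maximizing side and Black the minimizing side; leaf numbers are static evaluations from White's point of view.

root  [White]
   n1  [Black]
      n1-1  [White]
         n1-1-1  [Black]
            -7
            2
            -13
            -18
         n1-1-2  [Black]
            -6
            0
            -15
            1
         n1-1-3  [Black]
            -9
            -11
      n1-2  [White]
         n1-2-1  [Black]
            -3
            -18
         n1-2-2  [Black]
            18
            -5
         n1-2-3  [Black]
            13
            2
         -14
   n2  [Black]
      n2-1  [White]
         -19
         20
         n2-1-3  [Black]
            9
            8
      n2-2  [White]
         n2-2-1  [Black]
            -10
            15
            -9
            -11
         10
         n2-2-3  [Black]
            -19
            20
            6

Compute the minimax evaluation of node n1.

n1-1-1 (Black): min(-7, 2, -13, -18) = -18
n1-1-2 (Black): min(-6, 0, -15, 1) = -15
n1-1-3 (Black): min(-9, -11) = -11
n1-1 (White): max(-18, -15, -11) = -11
n1-2-1 (Black): min(-3, -18) = -18
n1-2-2 (Black): min(18, -5) = -5
n1-2-3 (Black): min(13, 2) = 2
n1-2 (White): max(-18, -5, 2, -14) = 2
n1 (Black): min(-11, 2) = -11

-11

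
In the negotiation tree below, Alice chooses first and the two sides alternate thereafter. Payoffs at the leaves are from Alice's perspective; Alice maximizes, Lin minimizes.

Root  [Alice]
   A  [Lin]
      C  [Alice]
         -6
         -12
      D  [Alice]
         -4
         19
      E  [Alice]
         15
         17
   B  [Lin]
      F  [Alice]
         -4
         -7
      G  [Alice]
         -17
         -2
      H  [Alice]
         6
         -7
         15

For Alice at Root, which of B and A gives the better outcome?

F (Alice): max(-4, -7) = -4
G (Alice): max(-17, -2) = -2
H (Alice): max(6, -7, 15) = 15
B (Lin): min(-4, -2, 15) = -4
C (Alice): max(-6, -12) = -6
D (Alice): max(-4, 19) = 19
E (Alice): max(15, 17) = 17
A (Lin): min(-6, 19, 17) = -6
Alice prefers the higher value; B=-4, A=-6. B is better since -4 > -6.

B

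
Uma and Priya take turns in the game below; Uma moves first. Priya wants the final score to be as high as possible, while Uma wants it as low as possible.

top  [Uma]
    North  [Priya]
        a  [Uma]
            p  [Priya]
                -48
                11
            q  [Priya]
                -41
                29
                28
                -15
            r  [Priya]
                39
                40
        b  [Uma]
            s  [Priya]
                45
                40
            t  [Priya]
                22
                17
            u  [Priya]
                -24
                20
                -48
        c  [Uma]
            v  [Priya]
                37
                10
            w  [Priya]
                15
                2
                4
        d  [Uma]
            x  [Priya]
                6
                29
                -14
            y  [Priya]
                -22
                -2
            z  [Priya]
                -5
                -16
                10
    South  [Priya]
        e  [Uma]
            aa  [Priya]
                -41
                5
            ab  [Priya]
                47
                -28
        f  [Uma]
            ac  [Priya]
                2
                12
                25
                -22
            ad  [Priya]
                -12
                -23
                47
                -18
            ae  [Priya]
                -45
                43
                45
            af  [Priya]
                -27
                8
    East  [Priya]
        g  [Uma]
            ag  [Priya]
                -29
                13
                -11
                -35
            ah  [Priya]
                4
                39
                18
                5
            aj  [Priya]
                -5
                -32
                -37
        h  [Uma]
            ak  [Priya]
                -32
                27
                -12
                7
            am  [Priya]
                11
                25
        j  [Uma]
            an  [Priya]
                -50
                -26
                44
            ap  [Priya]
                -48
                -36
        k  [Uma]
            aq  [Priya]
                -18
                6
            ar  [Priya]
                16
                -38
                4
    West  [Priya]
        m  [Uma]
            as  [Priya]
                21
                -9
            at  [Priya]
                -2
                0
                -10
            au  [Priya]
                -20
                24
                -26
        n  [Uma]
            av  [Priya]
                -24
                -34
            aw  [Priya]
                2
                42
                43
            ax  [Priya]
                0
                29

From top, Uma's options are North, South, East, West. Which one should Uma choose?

West

p (Priya): max(-48, 11) = 11
q (Priya): max(-41, 29, 28, -15) = 29
r (Priya): max(39, 40) = 40
a (Uma): min(11, 29, 40) = 11
s (Priya): max(45, 40) = 45
t (Priya): max(22, 17) = 22
u (Priya): max(-24, 20, -48) = 20
b (Uma): min(45, 22, 20) = 20
v (Priya): max(37, 10) = 37
w (Priya): max(15, 2, 4) = 15
c (Uma): min(37, 15) = 15
x (Priya): max(6, 29, -14) = 29
y (Priya): max(-22, -2) = -2
z (Priya): max(-5, -16, 10) = 10
d (Uma): min(29, -2, 10) = -2
North (Priya): max(11, 20, 15, -2) = 20
aa (Priya): max(-41, 5) = 5
ab (Priya): max(47, -28) = 47
e (Uma): min(5, 47) = 5
ac (Priya): max(2, 12, 25, -22) = 25
ad (Priya): max(-12, -23, 47, -18) = 47
ae (Priya): max(-45, 43, 45) = 45
af (Priya): max(-27, 8) = 8
f (Uma): min(25, 47, 45, 8) = 8
South (Priya): max(5, 8) = 8
ag (Priya): max(-29, 13, -11, -35) = 13
ah (Priya): max(4, 39, 18, 5) = 39
aj (Priya): max(-5, -32, -37) = -5
g (Uma): min(13, 39, -5) = -5
ak (Priya): max(-32, 27, -12, 7) = 27
am (Priya): max(11, 25) = 25
h (Uma): min(27, 25) = 25
an (Priya): max(-50, -26, 44) = 44
ap (Priya): max(-48, -36) = -36
j (Uma): min(44, -36) = -36
aq (Priya): max(-18, 6) = 6
ar (Priya): max(16, -38, 4) = 16
k (Uma): min(6, 16) = 6
East (Priya): max(-5, 25, -36, 6) = 25
as (Priya): max(21, -9) = 21
at (Priya): max(-2, 0, -10) = 0
au (Priya): max(-20, 24, -26) = 24
m (Uma): min(21, 0, 24) = 0
av (Priya): max(-24, -34) = -24
aw (Priya): max(2, 42, 43) = 43
ax (Priya): max(0, 29) = 29
n (Uma): min(-24, 43, 29) = -24
West (Priya): max(0, -24) = 0
top (Uma): min(20, 8, 25, 0) = 0
Uma at top wants the lowest of {North=20, South=8, East=25, West=0}, so chooses West.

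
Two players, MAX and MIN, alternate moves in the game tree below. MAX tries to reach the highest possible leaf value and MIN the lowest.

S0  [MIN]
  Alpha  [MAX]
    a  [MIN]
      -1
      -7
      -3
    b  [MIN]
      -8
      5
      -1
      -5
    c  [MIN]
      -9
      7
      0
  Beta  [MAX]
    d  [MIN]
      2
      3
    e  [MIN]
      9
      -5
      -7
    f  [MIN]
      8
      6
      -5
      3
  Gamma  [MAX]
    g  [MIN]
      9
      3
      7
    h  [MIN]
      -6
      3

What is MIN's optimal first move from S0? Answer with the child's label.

a (MIN): min(-1, -7, -3) = -7
b (MIN): min(-8, 5, -1, -5) = -8
c (MIN): min(-9, 7, 0) = -9
Alpha (MAX): max(-7, -8, -9) = -7
d (MIN): min(2, 3) = 2
e (MIN): min(9, -5, -7) = -7
f (MIN): min(8, 6, -5, 3) = -5
Beta (MAX): max(2, -7, -5) = 2
g (MIN): min(9, 3, 7) = 3
h (MIN): min(-6, 3) = -6
Gamma (MAX): max(3, -6) = 3
S0 (MIN): min(-7, 2, 3) = -7
MIN at S0 wants the lowest of {Alpha=-7, Beta=2, Gamma=3}, so chooses Alpha.

Alpha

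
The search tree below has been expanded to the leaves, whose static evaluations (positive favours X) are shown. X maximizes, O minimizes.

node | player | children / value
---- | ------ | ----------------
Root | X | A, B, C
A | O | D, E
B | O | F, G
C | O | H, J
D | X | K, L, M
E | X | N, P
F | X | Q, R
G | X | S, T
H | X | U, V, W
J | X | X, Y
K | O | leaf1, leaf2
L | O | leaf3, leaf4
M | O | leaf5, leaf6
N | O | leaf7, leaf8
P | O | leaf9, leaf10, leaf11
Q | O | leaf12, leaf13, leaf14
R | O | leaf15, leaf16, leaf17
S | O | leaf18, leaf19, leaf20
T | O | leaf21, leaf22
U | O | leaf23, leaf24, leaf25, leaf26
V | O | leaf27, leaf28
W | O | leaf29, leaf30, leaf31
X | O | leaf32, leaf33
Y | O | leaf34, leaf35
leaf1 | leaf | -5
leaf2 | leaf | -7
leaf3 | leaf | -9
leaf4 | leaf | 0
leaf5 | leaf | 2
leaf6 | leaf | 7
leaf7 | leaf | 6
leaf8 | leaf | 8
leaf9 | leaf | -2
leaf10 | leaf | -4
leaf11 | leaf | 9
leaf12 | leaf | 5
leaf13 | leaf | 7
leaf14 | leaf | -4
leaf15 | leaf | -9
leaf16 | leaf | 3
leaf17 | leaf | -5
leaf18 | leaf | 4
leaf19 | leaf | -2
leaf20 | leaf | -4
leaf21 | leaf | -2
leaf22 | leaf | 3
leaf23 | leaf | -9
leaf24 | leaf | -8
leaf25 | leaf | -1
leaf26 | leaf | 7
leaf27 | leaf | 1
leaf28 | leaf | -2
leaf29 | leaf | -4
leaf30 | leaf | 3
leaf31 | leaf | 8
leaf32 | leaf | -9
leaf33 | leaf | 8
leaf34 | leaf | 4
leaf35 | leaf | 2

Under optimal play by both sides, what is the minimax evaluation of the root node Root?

K (O): min(-5, -7) = -7
L (O): min(-9, 0) = -9
M (O): min(2, 7) = 2
D (X): max(-7, -9, 2) = 2
N (O): min(6, 8) = 6
P (O): min(-2, -4, 9) = -4
E (X): max(6, -4) = 6
A (O): min(2, 6) = 2
Q (O): min(5, 7, -4) = -4
R (O): min(-9, 3, -5) = -9
F (X): max(-4, -9) = -4
S (O): min(4, -2, -4) = -4
T (O): min(-2, 3) = -2
G (X): max(-4, -2) = -2
B (O): min(-4, -2) = -4
U (O): min(-9, -8, -1, 7) = -9
V (O): min(1, -2) = -2
W (O): min(-4, 3, 8) = -4
H (X): max(-9, -2, -4) = -2
X (O): min(-9, 8) = -9
Y (O): min(4, 2) = 2
J (X): max(-9, 2) = 2
C (O): min(-2, 2) = -2
Root (X): max(2, -4, -2) = 2

2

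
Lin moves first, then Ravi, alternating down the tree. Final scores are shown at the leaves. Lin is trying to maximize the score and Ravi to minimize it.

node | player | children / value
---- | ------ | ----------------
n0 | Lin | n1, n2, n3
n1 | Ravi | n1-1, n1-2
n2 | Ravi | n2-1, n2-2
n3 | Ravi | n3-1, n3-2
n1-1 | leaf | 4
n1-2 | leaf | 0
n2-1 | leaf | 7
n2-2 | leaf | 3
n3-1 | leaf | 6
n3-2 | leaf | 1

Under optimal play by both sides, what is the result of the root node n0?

n1 (Ravi): min(4, 0) = 0
n2 (Ravi): min(7, 3) = 3
n3 (Ravi): min(6, 1) = 1
n0 (Lin): max(0, 3, 1) = 3

3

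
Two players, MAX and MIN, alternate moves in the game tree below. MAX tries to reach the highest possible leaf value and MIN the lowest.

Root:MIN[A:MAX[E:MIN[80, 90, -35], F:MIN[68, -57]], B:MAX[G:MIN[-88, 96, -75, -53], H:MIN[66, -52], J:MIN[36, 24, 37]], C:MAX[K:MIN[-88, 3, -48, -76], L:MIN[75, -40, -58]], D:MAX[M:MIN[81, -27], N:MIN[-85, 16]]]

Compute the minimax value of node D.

M (MIN): min(81, -27) = -27
N (MIN): min(-85, 16) = -85
D (MAX): max(-27, -85) = -27

-27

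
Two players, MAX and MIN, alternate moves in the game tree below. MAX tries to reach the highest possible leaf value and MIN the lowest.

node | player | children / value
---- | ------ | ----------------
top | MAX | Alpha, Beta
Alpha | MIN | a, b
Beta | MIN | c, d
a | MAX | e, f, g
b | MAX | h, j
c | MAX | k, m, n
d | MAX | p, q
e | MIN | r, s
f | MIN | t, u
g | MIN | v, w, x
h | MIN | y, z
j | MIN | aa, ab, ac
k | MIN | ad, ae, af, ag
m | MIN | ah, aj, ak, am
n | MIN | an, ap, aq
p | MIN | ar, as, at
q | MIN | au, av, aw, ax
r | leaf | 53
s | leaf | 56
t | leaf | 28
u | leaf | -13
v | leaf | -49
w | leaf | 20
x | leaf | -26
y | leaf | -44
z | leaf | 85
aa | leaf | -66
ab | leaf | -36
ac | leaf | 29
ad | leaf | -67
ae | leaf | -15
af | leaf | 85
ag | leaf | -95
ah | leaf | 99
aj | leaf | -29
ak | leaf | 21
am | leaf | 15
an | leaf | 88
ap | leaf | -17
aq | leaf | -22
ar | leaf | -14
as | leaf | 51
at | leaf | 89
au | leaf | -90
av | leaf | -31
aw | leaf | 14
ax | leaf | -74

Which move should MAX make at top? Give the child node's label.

Beta

e (MIN): min(53, 56) = 53
f (MIN): min(28, -13) = -13
g (MIN): min(-49, 20, -26) = -49
a (MAX): max(53, -13, -49) = 53
h (MIN): min(-44, 85) = -44
j (MIN): min(-66, -36, 29) = -66
b (MAX): max(-44, -66) = -44
Alpha (MIN): min(53, -44) = -44
k (MIN): min(-67, -15, 85, -95) = -95
m (MIN): min(99, -29, 21, 15) = -29
n (MIN): min(88, -17, -22) = -22
c (MAX): max(-95, -29, -22) = -22
p (MIN): min(-14, 51, 89) = -14
q (MIN): min(-90, -31, 14, -74) = -90
d (MAX): max(-14, -90) = -14
Beta (MIN): min(-22, -14) = -22
top (MAX): max(-44, -22) = -22
MAX at top wants the highest of {Alpha=-44, Beta=-22}, so chooses Beta.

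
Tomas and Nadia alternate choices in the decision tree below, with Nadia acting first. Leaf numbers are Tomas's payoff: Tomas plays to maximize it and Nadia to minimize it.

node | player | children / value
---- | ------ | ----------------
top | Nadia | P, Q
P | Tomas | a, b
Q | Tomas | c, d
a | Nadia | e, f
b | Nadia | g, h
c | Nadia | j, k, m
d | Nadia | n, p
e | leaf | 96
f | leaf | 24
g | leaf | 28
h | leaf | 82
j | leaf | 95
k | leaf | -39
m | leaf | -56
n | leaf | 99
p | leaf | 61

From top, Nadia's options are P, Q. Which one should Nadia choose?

a (Nadia): min(96, 24) = 24
b (Nadia): min(28, 82) = 28
P (Tomas): max(24, 28) = 28
c (Nadia): min(95, -39, -56) = -56
d (Nadia): min(99, 61) = 61
Q (Tomas): max(-56, 61) = 61
top (Nadia): min(28, 61) = 28
Nadia at top wants the lowest of {P=28, Q=61}, so chooses P.

P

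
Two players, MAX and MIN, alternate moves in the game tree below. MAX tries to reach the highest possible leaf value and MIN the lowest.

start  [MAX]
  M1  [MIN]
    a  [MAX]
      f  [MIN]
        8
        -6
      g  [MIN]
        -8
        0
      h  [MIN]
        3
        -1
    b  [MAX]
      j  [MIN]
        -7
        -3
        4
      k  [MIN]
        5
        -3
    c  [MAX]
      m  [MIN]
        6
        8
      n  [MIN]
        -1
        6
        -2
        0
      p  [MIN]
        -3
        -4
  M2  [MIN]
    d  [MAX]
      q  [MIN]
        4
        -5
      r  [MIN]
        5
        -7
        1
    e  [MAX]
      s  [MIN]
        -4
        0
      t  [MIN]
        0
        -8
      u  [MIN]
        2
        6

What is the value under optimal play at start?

-3

f (MIN): min(8, -6) = -6
g (MIN): min(-8, 0) = -8
h (MIN): min(3, -1) = -1
a (MAX): max(-6, -8, -1) = -1
j (MIN): min(-7, -3, 4) = -7
k (MIN): min(5, -3) = -3
b (MAX): max(-7, -3) = -3
m (MIN): min(6, 8) = 6
n (MIN): min(-1, 6, -2, 0) = -2
p (MIN): min(-3, -4) = -4
c (MAX): max(6, -2, -4) = 6
M1 (MIN): min(-1, -3, 6) = -3
q (MIN): min(4, -5) = -5
r (MIN): min(5, -7, 1) = -7
d (MAX): max(-5, -7) = -5
s (MIN): min(-4, 0) = -4
t (MIN): min(0, -8) = -8
u (MIN): min(2, 6) = 2
e (MAX): max(-4, -8, 2) = 2
M2 (MIN): min(-5, 2) = -5
start (MAX): max(-3, -5) = -3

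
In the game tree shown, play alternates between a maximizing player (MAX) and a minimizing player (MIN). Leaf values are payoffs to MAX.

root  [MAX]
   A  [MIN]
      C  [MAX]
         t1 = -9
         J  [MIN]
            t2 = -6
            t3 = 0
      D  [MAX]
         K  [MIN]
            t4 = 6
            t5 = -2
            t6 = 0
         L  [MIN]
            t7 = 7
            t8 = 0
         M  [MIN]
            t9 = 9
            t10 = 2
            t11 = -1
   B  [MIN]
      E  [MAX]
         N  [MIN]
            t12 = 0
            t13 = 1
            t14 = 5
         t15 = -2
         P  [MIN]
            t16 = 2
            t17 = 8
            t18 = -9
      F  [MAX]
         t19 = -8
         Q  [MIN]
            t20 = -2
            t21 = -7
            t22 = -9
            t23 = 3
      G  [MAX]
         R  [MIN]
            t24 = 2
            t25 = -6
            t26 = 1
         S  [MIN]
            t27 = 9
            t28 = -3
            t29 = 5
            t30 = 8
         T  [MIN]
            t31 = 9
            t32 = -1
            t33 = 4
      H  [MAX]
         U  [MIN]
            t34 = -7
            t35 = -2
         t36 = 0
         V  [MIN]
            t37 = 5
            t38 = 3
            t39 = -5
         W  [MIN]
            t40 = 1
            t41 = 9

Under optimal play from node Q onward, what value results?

Q (MIN): min(-2, -7, -9, 3) = -9

-9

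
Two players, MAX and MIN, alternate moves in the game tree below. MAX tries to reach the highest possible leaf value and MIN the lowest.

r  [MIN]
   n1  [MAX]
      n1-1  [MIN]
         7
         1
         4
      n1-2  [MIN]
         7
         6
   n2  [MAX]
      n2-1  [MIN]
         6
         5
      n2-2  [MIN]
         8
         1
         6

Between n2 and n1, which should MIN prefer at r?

n2-1 (MIN): min(6, 5) = 5
n2-2 (MIN): min(8, 1, 6) = 1
n2 (MAX): max(5, 1) = 5
n1-1 (MIN): min(7, 1, 4) = 1
n1-2 (MIN): min(7, 6) = 6
n1 (MAX): max(1, 6) = 6
MIN prefers the lower value; n2=5, n1=6. n2 is better since 5 < 6.

n2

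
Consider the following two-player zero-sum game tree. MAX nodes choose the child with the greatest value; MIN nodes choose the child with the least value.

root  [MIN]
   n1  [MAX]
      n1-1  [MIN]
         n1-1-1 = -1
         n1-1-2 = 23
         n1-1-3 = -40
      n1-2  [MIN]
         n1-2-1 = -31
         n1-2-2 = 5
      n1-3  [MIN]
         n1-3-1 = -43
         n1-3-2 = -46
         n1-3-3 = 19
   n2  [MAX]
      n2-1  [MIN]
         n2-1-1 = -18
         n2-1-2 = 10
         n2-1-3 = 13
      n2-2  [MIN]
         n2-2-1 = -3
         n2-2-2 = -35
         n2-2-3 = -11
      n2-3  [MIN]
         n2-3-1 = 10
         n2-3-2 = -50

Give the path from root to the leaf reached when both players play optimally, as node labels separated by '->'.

n1-1 (MIN): min(-1, 23, -40) = -40
n1-2 (MIN): min(-31, 5) = -31
n1-3 (MIN): min(-43, -46, 19) = -46
n1 (MAX): max(-40, -31, -46) = -31
n2-1 (MIN): min(-18, 10, 13) = -18
n2-2 (MIN): min(-3, -35, -11) = -35
n2-3 (MIN): min(10, -50) = -50
n2 (MAX): max(-18, -35, -50) = -18
root (MIN): min(-31, -18) = -31
At root, MIN picks n1 (lowest: -31).
At n1, MAX picks n1-2 (highest: -31).
At n1-2, MIN picks n1-2-1 (lowest: -31).
Terminal value -31.

root -> n1 -> n1-2 -> n1-2-1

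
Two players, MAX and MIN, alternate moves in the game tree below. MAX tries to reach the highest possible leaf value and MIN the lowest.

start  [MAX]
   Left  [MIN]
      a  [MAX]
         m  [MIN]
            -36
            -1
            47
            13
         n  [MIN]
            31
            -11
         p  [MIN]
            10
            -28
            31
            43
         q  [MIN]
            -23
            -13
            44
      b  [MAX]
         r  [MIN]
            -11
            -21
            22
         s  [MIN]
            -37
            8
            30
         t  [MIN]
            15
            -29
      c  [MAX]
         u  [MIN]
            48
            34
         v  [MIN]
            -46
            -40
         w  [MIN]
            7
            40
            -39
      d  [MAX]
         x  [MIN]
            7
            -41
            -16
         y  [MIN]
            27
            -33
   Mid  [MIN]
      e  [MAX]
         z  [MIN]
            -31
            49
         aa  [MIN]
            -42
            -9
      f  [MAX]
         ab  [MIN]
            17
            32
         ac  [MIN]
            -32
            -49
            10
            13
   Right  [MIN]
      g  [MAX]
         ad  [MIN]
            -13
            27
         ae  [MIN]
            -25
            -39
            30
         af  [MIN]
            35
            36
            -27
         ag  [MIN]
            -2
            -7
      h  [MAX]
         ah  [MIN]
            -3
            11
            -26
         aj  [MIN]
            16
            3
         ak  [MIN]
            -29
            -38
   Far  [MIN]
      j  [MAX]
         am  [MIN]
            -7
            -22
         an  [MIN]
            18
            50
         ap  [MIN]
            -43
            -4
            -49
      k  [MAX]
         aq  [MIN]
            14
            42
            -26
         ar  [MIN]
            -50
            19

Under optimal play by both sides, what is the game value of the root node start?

-7

m (MIN): min(-36, -1, 47, 13) = -36
n (MIN): min(31, -11) = -11
p (MIN): min(10, -28, 31, 43) = -28
q (MIN): min(-23, -13, 44) = -23
a (MAX): max(-36, -11, -28, -23) = -11
r (MIN): min(-11, -21, 22) = -21
s (MIN): min(-37, 8, 30) = -37
t (MIN): min(15, -29) = -29
b (MAX): max(-21, -37, -29) = -21
u (MIN): min(48, 34) = 34
v (MIN): min(-46, -40) = -46
w (MIN): min(7, 40, -39) = -39
c (MAX): max(34, -46, -39) = 34
x (MIN): min(7, -41, -16) = -41
y (MIN): min(27, -33) = -33
d (MAX): max(-41, -33) = -33
Left (MIN): min(-11, -21, 34, -33) = -33
z (MIN): min(-31, 49) = -31
aa (MIN): min(-42, -9) = -42
e (MAX): max(-31, -42) = -31
ab (MIN): min(17, 32) = 17
ac (MIN): min(-32, -49, 10, 13) = -49
f (MAX): max(17, -49) = 17
Mid (MIN): min(-31, 17) = -31
ad (MIN): min(-13, 27) = -13
ae (MIN): min(-25, -39, 30) = -39
af (MIN): min(35, 36, -27) = -27
ag (MIN): min(-2, -7) = -7
g (MAX): max(-13, -39, -27, -7) = -7
ah (MIN): min(-3, 11, -26) = -26
aj (MIN): min(16, 3) = 3
ak (MIN): min(-29, -38) = -38
h (MAX): max(-26, 3, -38) = 3
Right (MIN): min(-7, 3) = -7
am (MIN): min(-7, -22) = -22
an (MIN): min(18, 50) = 18
ap (MIN): min(-43, -4, -49) = -49
j (MAX): max(-22, 18, -49) = 18
aq (MIN): min(14, 42, -26) = -26
ar (MIN): min(-50, 19) = -50
k (MAX): max(-26, -50) = -26
Far (MIN): min(18, -26) = -26
start (MAX): max(-33, -31, -7, -26) = -7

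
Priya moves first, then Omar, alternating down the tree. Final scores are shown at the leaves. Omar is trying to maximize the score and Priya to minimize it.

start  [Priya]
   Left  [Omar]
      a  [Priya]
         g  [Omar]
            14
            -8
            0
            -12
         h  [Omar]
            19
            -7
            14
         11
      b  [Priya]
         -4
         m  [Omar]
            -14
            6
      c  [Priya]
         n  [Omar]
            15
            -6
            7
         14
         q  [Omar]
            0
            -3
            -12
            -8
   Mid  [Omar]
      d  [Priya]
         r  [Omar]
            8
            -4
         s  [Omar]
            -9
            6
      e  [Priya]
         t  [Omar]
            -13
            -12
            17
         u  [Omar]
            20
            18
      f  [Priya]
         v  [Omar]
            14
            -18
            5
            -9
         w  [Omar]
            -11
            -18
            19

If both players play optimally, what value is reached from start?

11

g (Omar): max(14, -8, 0, -12) = 14
h (Omar): max(19, -7, 14) = 19
a (Priya): min(14, 19, 11) = 11
m (Omar): max(-14, 6) = 6
b (Priya): min(-4, 6) = -4
n (Omar): max(15, -6, 7) = 15
q (Omar): max(0, -3, -12, -8) = 0
c (Priya): min(15, 14, 0) = 0
Left (Omar): max(11, -4, 0) = 11
r (Omar): max(8, -4) = 8
s (Omar): max(-9, 6) = 6
d (Priya): min(8, 6) = 6
t (Omar): max(-13, -12, 17) = 17
u (Omar): max(20, 18) = 20
e (Priya): min(17, 20) = 17
v (Omar): max(14, -18, 5, -9) = 14
w (Omar): max(-11, -18, 19) = 19
f (Priya): min(14, 19) = 14
Mid (Omar): max(6, 17, 14) = 17
start (Priya): min(11, 17) = 11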